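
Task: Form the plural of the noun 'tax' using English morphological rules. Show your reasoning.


Apply rule: Add -es (sibilant/fricative ending). 'tax' becomes 'taxes'.

taxes


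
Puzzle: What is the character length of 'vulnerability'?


Spell out 'vulnerability' and number each letter: v(1), u(2), l(3), n(4), e(5), r(6), a(7), b(8), i(9), l(10), i(11), t(12), y(13). Total: 13 letters.

13


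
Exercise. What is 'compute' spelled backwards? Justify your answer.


Reverse 'compute' character by character: 'etupmoc'.

etupmoc


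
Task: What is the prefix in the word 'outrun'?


The word 'outrun' = 'out' (prefix) + 'run' (root). The prefix is 'out'.

out


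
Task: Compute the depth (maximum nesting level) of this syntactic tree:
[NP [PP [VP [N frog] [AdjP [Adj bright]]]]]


Count bracket nesting levels:
'[' at pos 0: depth = 1
'[' at pos 4: depth = 2
'[' at pos 8: depth = 3
'[' at pos 12: depth = 4
'[' at pos 21: depth = 4
'[' at pos 27: depth = 5
Maximum depth reached: 5

5


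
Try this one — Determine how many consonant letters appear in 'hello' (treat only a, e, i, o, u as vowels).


Consonants in 'hello': h, l, l = 3 consonants.

3


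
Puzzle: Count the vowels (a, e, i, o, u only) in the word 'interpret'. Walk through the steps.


Vowels in 'interpret': i, e, e = 3 vowels.

3


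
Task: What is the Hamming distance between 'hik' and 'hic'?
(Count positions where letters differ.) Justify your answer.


Alignment:
Position 1: 'h' vs 'h' = match
Position 2: 'i' vs 'i' = match
Position 3: 'k' vs 'c' = DIFFER
Total differences: 1

1


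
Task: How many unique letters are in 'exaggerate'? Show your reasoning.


Unique letters in 'exaggerate': {a, e, g, r, t, x} = 6 distinct letters.

6


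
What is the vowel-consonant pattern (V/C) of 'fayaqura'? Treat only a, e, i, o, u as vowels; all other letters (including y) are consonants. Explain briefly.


Letter mapping: f = C, a = V, y = C, a = V, q = C, u = V, r = C, a = V.

CVCVCVCV


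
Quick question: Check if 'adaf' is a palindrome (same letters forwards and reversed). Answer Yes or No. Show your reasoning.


Forward: 'adaf'
Reversed: 'fada'
They differ.

No


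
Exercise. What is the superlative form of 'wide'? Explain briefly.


Apply superlative formation (ends in e: add -st): 'wide' -> 'widest'.

widest


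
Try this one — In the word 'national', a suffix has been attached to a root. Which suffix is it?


The word 'national' = 'nation' (root) + '-al' (suffix). The suffix is '-al'.

al


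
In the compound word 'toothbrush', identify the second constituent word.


Split 'toothbrush' into 'tooth' + 'brush'. The second part is 'brush'.

brush


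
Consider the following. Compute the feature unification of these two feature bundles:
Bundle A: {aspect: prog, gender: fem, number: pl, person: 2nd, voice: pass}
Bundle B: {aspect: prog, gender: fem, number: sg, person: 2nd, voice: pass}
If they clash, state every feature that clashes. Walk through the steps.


Compare features:
aspect: A=prog vs B=prog -> unified: prog
gender: A=fem vs B=fem -> unified: fem
number: A=pl vs B=sg -> CLASH
person: A=2nd vs B=2nd -> unified: 2nd
voice: A=pass vs B=pass -> unified: pass
Clash detected on feature 'number' (pl vs sg); unification fails.

CLASH on 'number' (pl vs sg)


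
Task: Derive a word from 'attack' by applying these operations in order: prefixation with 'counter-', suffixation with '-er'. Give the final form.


Step 1: Add prefix 'counter-' to 'attack' = 'counterattack'
Step 2: Add suffix '-er' to 'counterattack' = 'counterattacker'

counterattacker


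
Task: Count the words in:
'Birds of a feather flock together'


Split into words: Birds | of | a | feather | flock | together = 6 words.

6


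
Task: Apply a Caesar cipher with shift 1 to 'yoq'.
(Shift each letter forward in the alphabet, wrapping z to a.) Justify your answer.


Shift each letter by 1: y -> z, o -> p, q -> r. Result: 'zpr'.

zpr


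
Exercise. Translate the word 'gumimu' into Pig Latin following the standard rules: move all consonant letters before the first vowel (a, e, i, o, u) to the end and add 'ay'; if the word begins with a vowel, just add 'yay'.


'gumimu': move consonant cluster 'g' to end and add 'ay': 'umimugay'.

umimugay


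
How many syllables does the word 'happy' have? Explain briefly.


Break 'happy' into syllables: hap-py -> hap | py = 2 syllables

2 syllables


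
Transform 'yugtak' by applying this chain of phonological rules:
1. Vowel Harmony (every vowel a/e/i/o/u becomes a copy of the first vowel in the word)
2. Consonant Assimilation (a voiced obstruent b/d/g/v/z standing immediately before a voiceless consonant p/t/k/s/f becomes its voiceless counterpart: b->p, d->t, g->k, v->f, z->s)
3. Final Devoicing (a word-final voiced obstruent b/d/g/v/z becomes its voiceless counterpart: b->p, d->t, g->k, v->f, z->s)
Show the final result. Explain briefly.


Starting form: 'yugtak'
Rule 1: Vowel Harmony: all vowels become 'u' (matching first vowel). 'yugtak' -> 'yugtuk'
Rule 2: Consonant Assimilation: voiced obstruent before voiceless consonant becomes voiceless ('gt' -> 'kt'). 'yugtuk' -> 'yuktuk'
Rule 3: Final Devoicing: final consonant 'k' is not one of the voiced obstruents b/d/g/v/z. No change.
Final form: 'yuktuk'

yuktuk


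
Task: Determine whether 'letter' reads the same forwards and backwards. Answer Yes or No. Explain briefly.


Forward: 'letter'
Reversed: 'rettel'
They differ.

No


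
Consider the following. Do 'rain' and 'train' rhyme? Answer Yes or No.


Rime (stressed vowel + following sounds) of 'rain': -ain = /eɪn/
Rime of 'train': -ain = /eɪn/
/eɪn/ and /eɪn/ are the same ending sound, so the words rhyme.

Yes


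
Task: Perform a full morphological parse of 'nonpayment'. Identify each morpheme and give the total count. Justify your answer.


Step 1: Identify prefix: 'non' (meaning: not)
Step 2: Identify root: 'pay'
Step 3: Identify suffix(es): 'ment'
Decomposition: non- (prefix: not) + pay (root) + -ment (suffix: action/result)
Total morphemes: 3

3 morphemes (non- (prefix: not) + pay (root) + -ment (suffix: action/result))


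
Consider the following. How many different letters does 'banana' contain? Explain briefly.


Unique letters in 'banana': {a, b, n} = 3 distinct letters.

3


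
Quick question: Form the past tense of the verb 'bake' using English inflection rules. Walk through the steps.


Apply rule: Add -d (word ends in -e). 'bake' becomes 'baked'.

baked


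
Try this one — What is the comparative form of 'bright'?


Apply comparative formation (add -er): 'bright' -> 'brighter'.

brighter


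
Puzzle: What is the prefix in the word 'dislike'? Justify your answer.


The word 'dislike' = 'dis' (prefix) + 'like' (root). The prefix is 'dis'.

dis


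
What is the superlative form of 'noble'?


Apply superlative formation (ends in e: add -st): 'noble' -> 'noblest'.

noblest


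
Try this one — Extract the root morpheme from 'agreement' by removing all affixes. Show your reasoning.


Remove suffix '-ment' from 'agreement' to get root 'agree'.

agree


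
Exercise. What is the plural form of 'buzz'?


Apply rule: Add -es (sibilant/fricative ending). 'buzz' becomes 'buzzes'.

buzzes


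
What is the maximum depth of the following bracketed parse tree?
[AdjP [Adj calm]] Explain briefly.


Count bracket nesting levels:
'[' at pos 0: depth = 1
'[' at pos 6: depth = 2
Maximum depth reached: 2

2


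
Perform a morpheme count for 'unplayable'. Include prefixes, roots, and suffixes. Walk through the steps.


Decomposition: un- (prefix) + play (root) + -able (suffix) = 3 morpheme(s)

3 morphemes


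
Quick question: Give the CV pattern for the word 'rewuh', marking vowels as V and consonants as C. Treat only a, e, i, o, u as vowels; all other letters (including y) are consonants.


Letter mapping: r = C, e = V, w = C, u = V, h = C.

CVCVC


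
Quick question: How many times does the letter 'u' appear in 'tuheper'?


Letter 'u' in 'tuheper': found at position(s) 2 = 1 occurrence(s).

1


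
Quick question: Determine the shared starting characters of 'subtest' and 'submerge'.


Compare from the start: 3 characters match: 'sub'. Mismatch at position 4: 't' vs 'm'.

sub


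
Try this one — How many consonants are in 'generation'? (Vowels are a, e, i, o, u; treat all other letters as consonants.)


Consonants in 'generation': g, n, r, t, n = 5 consonants.

5


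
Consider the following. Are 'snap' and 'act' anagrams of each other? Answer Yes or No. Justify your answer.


Sorted letters of 'snap': 'anps'
Sorted letters of 'act': 'act'
They do not match.

No


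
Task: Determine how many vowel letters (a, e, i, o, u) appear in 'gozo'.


Vowels in 'gozo': o, o = 2 vowels.

2


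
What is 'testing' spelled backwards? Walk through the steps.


Reverse 'testing' character by character: 'gnitset'.

gnitset


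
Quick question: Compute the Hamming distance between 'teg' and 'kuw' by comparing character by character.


Alignment:
Position 1: 't' vs 'k' = DIFFER
Position 2: 'e' vs 'u' = DIFFER
Position 3: 'g' vs 'w' = DIFFER
Total differences: 3

3


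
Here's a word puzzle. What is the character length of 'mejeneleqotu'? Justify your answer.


Spell out 'mejeneleqotu' and number each letter: m(1), e(2), j(3), e(4), n(5), e(6), l(7), e(8), q(9), o(10), t(11), u(12). Total: 12 letters.

12


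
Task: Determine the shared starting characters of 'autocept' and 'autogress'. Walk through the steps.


Compare from the start: 4 characters match: 'auto'. Mismatch at position 5: 'c' vs 'g'.

auto


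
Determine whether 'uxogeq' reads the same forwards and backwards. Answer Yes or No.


Forward: 'uxogeq'
Reversed: 'qegoxu'
They differ.

No


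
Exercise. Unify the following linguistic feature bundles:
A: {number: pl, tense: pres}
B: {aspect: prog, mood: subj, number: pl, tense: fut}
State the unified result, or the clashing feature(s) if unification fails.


Compare features:
aspect: A=_ vs B=prog -> unified: prog
mood: A=_ vs B=subj -> unified: subj
number: A=pl vs B=pl -> unified: pl
tense: A=pres vs B=fut -> CLASH
Clash detected on feature 'tense' (pres vs fut); unification fails.

CLASH on 'tense' (pres vs fut)


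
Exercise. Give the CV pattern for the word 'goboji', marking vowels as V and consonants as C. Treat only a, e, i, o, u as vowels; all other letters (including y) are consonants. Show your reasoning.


Letter mapping: g = C, o = V, b = C, o = V, j = C, i = V.

CVCVCV


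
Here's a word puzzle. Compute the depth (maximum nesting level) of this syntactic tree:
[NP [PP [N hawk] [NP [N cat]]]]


Count bracket nesting levels:
'[' at pos 0: depth = 1
'[' at pos 4: depth = 2
'[' at pos 8: depth = 3
'[' at pos 17: depth = 3
'[' at pos 21: depth = 4
Maximum depth reached: 4

4


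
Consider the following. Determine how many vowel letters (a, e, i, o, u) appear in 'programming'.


Vowels in 'programming': o, a, i = 3 vowels.

3


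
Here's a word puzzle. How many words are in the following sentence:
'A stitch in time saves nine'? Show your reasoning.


Split into words: A | stitch | in | time | saves | nine = 6 words.

6


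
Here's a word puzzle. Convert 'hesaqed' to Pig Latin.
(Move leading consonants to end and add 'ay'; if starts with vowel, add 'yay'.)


'hesaqed': move consonant cluster 'h' to end and add 'ay': 'esaqedhay'.

esaqedhay


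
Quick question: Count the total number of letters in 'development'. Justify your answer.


Spell out 'development' and number each letter: d(1), e(2), v(3), e(4), l(5), o(6), p(7), m(8), e(9), n(10), t(11). Total: 11 letters.

11


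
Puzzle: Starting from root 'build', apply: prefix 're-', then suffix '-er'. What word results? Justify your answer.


Step 1: Add prefix 're-' to 'build' = 'rebuild'
Step 2: Add suffix '-er' to 'rebuild' = 'rebuilder'

rebuilder


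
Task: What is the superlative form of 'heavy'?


Apply superlative formation (consonant + y: change y to i, add -est): 'heavy' -> 'heaviest'.

heaviest


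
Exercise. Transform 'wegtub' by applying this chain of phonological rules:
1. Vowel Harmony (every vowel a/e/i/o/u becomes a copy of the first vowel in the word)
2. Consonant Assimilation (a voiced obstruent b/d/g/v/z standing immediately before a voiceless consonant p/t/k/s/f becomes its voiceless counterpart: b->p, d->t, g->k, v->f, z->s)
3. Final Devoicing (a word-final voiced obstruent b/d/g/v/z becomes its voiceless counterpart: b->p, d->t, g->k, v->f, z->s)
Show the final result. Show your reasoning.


Starting form: 'wegtub'
Rule 1: Vowel Harmony: all vowels become 'e' (matching first vowel). 'wegtub' -> 'wegteb'
Rule 2: Consonant Assimilation: voiced obstruent before voiceless consonant becomes voiceless ('gt' -> 'kt'). 'wegteb' -> 'wekteb'
Rule 3: Final Devoicing: word-final voiced obstruent 'b' becomes voiceless 'p'. 'wekteb' -> 'wektep'
Final form: 'wektep'

wektep


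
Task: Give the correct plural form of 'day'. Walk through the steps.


Apply rule: Add -s. 'day' becomes 'days'.

days


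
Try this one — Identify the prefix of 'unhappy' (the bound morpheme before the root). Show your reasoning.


The word 'unhappy' = 'un' (prefix) + 'happy' (root). The prefix is 'un'.

un


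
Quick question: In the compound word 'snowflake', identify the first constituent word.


Split 'snowflake' into 'snow' + 'flake'. The first part is 'snow'.

snow


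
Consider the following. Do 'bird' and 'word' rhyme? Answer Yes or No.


Rime (stressed vowel + following sounds) of 'bird': -ird = /ɜːrd/
Rime of 'word': -ord = /ɜːrd/
/ɜːrd/ and /ɜːrd/ are the same ending sound, so the words rhyme.

Yes


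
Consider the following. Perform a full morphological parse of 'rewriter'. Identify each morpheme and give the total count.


Step 1: Identify prefix: 're' (meaning: again)
Step 2: Identify root: 'write'
Step 3: Identify suffix(es): 'er'
Decomposition: re- (prefix: again) + write (root) + -er (suffix: one who)
Total morphemes: 3

3 morphemes (re- (prefix: again) + write (root) + -er (suffix: one who))


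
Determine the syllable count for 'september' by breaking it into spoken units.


Break 'september' into syllables: sep-tem-ber -> sep | tem | ber = 3 syllables

3 syllables


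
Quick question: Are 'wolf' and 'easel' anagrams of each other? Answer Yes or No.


Sorted letters of 'wolf': 'flow'
Sorted letters of 'easel': 'aeels'
They do not match.

No


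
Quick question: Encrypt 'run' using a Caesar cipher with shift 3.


Shift each letter by 3: r -> u, u -> x, n -> q. Result: 'uxq'.

uxq


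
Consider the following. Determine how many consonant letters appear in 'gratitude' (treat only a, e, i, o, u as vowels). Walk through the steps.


Consonants in 'gratitude': g, r, t, t, d = 5 consonants.

5


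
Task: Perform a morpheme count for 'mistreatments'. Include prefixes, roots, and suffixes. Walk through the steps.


Decomposition: mis- (prefix) + treat (root) + -ment (suffix) + -s (plural) = 4 morpheme(s)

4 morphemes


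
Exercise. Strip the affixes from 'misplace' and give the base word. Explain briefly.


Remove prefix 'mis' from 'misplace' to get root 'place'.

place


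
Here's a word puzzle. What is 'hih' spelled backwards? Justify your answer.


Reverse 'hih' character by character: 'hih'.

hih


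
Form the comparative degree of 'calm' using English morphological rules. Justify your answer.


Apply comparative formation (add -er): 'calm' -> 'calmer'.

calmer


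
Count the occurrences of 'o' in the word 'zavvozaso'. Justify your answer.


Letter 'o' in 'zavvozaso': found at position(s) 5, 9 = 2 occurrence(s).

2


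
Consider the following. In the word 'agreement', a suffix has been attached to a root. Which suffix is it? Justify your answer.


The word 'agreement' = 'agree' (root) + '-ment' (suffix). The suffix is '-ment'.

ment


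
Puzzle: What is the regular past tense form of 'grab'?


Apply rule: Double final consonant and add -ed. 'grab' becomes 'grabbed'.

grabbed


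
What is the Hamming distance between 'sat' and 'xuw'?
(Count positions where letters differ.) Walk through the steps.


Alignment:
Position 1: 's' vs 'x' = DIFFER
Position 2: 'a' vs 'u' = DIFFER
Position 3: 't' vs 'w' = DIFFER
Total differences: 3

3


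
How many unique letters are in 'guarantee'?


Unique letters in 'guarantee': {a, e, g, n, r, t, u} = 7 distinct letters.

7


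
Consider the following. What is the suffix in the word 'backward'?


The word 'backward' = 'back' (root) + '-ward' (suffix). The suffix is '-ward'.

ward


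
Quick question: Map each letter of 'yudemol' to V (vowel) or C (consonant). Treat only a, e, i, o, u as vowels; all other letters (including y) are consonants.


Letter mapping: y = C, u = V, d = C, e = V, m = C, o = V, l = C.

CVCVCVC


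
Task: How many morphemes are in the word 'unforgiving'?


Decomposition: un- (prefix) + forgive (root) + -ing (suffix) = 3 morpheme(s)

3 morphemes


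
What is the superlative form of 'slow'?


Apply superlative formation (add -est): 'slow' -> 'slowest'.

slowest


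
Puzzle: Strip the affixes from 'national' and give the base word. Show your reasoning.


Remove suffix '-al' from 'national' to get root 'nation'.

nation


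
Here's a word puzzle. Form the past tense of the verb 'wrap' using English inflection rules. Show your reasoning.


Apply rule: Double final consonant and add -ed. 'wrap' becomes 'wrapped'.

wrapped


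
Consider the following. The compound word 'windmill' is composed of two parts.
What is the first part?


Split 'windmill' into 'wind' + 'mill'. The first part is 'wind'.

wind


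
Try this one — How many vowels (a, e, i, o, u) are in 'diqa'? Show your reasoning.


Vowels in 'diqa': i, a = 2 vowels.

2


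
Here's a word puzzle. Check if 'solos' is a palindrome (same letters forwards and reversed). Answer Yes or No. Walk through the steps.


Forward: 'solos'
Reversed: 'solos'
They are identical.

Yes


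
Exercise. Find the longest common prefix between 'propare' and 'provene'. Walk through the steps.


Compare from the start: 3 characters match: 'pro'. Mismatch at position 4: 'p' vs 'v'.

pro


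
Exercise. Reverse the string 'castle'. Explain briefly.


Reverse 'castle' character by character: 'eltsac'.

eltsac


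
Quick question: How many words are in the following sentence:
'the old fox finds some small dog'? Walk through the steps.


Split into words: the | old | fox | finds | some | small | dog = 7 words.

7


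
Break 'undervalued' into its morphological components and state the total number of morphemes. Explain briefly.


Step 1: Identify prefix: 'under' (meaning: beneath/insufficient)
Step 2: Identify root: 'value'
Step 3: Identify suffix(es): 'ed'
Decomposition: under- (prefix: beneath/insufficient) + value (root) + -ed (suffix: past)
Total morphemes: 3

3 morphemes (under- (prefix: beneath/insufficient) + value (root) + -ed (suffix: past))


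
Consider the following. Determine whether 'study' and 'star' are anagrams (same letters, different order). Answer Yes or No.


Sorted letters of 'study': 'dstuy'
Sorted letters of 'star': 'arst'
They do not match.

No


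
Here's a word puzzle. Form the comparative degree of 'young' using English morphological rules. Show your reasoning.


Apply comparative formation (add -er): 'young' -> 'younger'.

younger


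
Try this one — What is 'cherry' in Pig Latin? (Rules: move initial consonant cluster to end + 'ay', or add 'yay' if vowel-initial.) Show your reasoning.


'cherry': move consonant cluster 'ch' to end and add 'ay': 'errychay'.

errychay


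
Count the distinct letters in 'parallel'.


Unique letters in 'parallel': {a, e, l, p, r} = 5 distinct letters.

5


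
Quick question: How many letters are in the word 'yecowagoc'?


Spell out 'yecowagoc' and number each letter: y(1), e(2), c(3), o(4), w(5), a(6), g(7), o(8), c(9). Total: 9 letters.

9


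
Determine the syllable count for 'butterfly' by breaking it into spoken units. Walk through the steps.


Break 'butterfly' into syllables: but-ter-fly -> but | ter | fly = 3 syllables

3 syllables


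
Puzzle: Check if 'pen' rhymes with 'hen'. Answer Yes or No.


Rime (stressed vowel + following sounds) of 'pen': -en = /ɛn/
Rime of 'hen': -en = /ɛn/
/ɛn/ and /ɛn/ are the same ending sound, so the words rhyme.

Yes


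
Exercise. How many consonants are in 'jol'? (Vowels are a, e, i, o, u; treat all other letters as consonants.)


Consonants in 'jol': j, l = 2 consonants.

2


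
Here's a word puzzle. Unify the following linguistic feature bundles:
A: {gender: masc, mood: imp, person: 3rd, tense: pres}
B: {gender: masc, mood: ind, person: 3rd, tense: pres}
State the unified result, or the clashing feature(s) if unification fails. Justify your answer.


Compare features:
gender: A=masc vs B=masc -> unified: masc
mood: A=imp vs B=ind -> CLASH
person: A=3rd vs B=3rd -> unified: 3rd
tense: A=pres vs B=pres -> unified: pres
Clash detected on feature 'mood' (imp vs ind); unification fails.

CLASH on 'mood' (imp vs ind)


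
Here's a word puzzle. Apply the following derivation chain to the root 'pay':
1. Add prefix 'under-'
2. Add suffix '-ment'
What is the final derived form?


Step 1: Add prefix 'under-' to 'pay' = 'underpay'
Step 2: Add suffix '-ment' to 'underpay' = 'underpayment'

underpayment


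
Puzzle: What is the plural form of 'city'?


Apply rule: Change -y to -ies (consonant + y). 'city' becomes 'cities'.

cities


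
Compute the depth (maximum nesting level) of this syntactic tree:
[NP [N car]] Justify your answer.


Count bracket nesting levels:
'[' at pos 0: depth = 1
'[' at pos 4: depth = 2
Maximum depth reached: 2

2


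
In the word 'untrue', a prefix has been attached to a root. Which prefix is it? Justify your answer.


The word 'untrue' = 'un' (prefix) + 'true' (root). The prefix is 'un'.

un


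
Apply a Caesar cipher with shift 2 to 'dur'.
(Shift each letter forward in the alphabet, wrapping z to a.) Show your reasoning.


Shift each letter by 2: d -> f, u -> w, r -> t. Result: 'fwt'.

fwt


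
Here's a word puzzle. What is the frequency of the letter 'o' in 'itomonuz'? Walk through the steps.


Letter 'o' in 'itomonuz': found at position(s) 3, 5 = 2 occurrence(s).

2


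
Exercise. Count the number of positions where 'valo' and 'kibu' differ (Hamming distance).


Alignment:
Position 1: 'v' vs 'k' = DIFFER
Position 2: 'a' vs 'i' = DIFFER
Position 3: 'l' vs 'b' = DIFFER
Position 4: 'o' vs 'u' = DIFFER
Total differences: 4

4


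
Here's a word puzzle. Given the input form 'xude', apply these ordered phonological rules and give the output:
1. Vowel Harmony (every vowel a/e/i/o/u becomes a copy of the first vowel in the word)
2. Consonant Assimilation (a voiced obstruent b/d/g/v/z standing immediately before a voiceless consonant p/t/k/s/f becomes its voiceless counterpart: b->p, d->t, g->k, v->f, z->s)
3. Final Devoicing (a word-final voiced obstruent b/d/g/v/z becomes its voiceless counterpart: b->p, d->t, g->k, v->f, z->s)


Starting form: 'xude'
Rule 1: Vowel Harmony: all vowels become 'u' (matching first vowel). 'xude' -> 'xudu'
Rule 2: Consonant Assimilation: no voiced obstruent (b/d/g/v/z) stands immediately before a voiceless consonant (p/t/k/s/f). No change.
Rule 3: Final Devoicing: the word ends in the vowel 'u', not a consonant. No change.
Final form: 'xudu'

xudu


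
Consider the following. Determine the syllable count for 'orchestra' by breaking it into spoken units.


Break 'orchestra' into syllables: or-ches-tra -> or | ches | tra = 3 syllables

3 syllables


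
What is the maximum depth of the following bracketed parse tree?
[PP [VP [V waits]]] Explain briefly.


Count bracket nesting levels:
'[' at pos 0: depth = 1
'[' at pos 4: depth = 2
'[' at pos 8: depth = 3
Maximum depth reached: 3

3


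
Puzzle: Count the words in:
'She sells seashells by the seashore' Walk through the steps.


Split into words: She | sells | seashells | by | the | seashore = 6 words.

6


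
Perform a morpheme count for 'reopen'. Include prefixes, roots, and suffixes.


Decomposition: re- (prefix) + open (root) = 2 morpheme(s)

2 morphemes


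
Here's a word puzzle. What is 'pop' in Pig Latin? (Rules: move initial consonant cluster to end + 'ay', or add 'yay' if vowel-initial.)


'pop': move consonant cluster 'p' to end and add 'ay': 'oppay'.

oppay


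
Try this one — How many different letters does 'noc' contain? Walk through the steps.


Unique letters in 'noc': {c, n, o} = 3 distinct letters.

3


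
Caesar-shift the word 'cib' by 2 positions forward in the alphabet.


Shift each letter by 2: c -> e, i -> k, b -> d. Result: 'ekd'.

ekd


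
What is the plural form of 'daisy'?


Apply rule: Change -y to -ies (consonant + y). 'daisy' becomes 'daisies'.

daisies


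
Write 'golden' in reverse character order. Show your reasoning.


Reverse 'golden' character by character: 'nedlog'.

nedlog


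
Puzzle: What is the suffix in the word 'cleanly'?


The word 'cleanly' = 'clean' (root) + '-ly' (suffix). The suffix is '-ly'.

ly


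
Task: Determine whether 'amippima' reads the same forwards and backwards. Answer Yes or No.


Forward: 'amippima'
Reversed: 'amippima'
They are identical.

Yes


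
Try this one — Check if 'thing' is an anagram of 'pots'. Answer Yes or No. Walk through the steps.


Sorted letters of 'thing': 'ghint'
Sorted letters of 'pots': 'opst'
They do not match.

No


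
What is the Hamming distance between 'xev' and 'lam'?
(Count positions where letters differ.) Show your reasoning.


Alignment:
Position 1: 'x' vs 'l' = DIFFER
Position 2: 'e' vs 'a' = DIFFER
Position 3: 'v' vs 'm' = DIFFER
Total differences: 3

3


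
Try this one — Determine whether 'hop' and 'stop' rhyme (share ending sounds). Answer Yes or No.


Rime (stressed vowel + following sounds) of 'hop': -op = /ɒp/
Rime of 'stop': -op = /ɒp/
/ɒp/ and /ɒp/ are the same ending sound, so the words rhyme.

Yes


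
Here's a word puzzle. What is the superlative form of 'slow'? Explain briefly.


Apply superlative formation (add -est): 'slow' -> 'slowest'.

slowest


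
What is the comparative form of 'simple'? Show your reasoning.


Apply comparative formation (ends in e: add -r): 'simple' -> 'simpler'.

simpler


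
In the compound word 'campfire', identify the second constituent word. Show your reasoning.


Split 'campfire' into 'camp' + 'fire'. The second part is 'fire'.

fire


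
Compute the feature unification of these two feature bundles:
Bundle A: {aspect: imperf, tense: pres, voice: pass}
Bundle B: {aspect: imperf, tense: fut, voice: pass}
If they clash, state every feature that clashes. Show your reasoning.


Compare features:
aspect: A=imperf vs B=imperf -> unified: imperf
tense: A=pres vs B=fut -> CLASH
voice: A=pass vs B=pass -> unified: pass
Clash detected on feature 'tense' (pres vs fut); unification fails.

CLASH on 'tense' (pres vs fut)


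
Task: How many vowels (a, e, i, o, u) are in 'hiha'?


Vowels in 'hiha': i, a = 2 vowels.

2


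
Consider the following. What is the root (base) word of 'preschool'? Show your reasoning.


Remove prefix 'pre' from 'preschool' to get root 'school'.

school


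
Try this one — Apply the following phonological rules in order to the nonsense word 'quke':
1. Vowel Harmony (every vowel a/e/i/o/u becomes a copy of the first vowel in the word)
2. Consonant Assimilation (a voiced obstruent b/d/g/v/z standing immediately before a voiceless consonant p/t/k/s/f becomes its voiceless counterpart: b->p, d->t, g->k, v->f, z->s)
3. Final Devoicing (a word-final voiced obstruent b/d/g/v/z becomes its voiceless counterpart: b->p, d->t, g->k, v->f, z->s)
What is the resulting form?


Starting form: 'quke'
Rule 1: Vowel Harmony: all vowels become 'u' (matching first vowel). 'quke' -> 'quku'
Rule 2: Consonant Assimilation: no voiced obstruent (b/d/g/v/z) stands immediately before a voiceless consonant (p/t/k/s/f). No change.
Rule 3: Final Devoicing: the word ends in the vowel 'u', not a consonant. No change.
Final form: 'quku'

quku


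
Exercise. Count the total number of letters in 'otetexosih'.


Spell out 'otetexosih' and number each letter: o(1), t(2), e(3), t(4), e(5), x(6), o(7), s(8), i(9), h(10). Total: 10 letters.

10


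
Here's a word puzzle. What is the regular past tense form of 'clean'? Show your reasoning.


Apply rule: Add -ed. 'clean' becomes 'cleaned'.

cleaned


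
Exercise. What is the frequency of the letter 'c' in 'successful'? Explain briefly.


Letter 'c' in 'successful': found at position(s) 3, 4 = 2 occurrence(s).

2


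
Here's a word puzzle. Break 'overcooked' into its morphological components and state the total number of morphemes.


Step 1: Identify prefix: 'over' (meaning: excessively)
Step 2: Identify root: 'cook'
Step 3: Identify suffix(es): 'ed'
Decomposition: over- (prefix: excessively) + cook (root) + -ed (suffix: past)
Total morphemes: 3

3 morphemes (over- (prefix: excessively) + cook (root) + -ed (suffix: past))


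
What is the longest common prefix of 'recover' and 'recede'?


Compare from the start: 3 characters match: 'rec'. Mismatch at position 4: 'o' vs 'e'.

rec


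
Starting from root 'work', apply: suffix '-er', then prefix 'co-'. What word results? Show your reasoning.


Step 1: Add suffix '-er' to 'work' = 'worker'
Step 2: Add prefix 'co-' to 'worker' = 'coworker'

coworker


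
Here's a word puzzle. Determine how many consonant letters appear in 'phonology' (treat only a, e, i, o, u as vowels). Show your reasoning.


Consonants in 'phonology': p, h, n, l, g, y = 6 consonants.

6


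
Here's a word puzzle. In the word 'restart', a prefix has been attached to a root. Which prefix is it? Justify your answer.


The word 'restart' = 're' (prefix) + 'start' (root). The prefix is 're'.

re


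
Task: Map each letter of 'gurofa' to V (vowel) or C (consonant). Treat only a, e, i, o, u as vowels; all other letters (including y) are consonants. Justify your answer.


Letter mapping: g = C, u = V, r = C, o = V, f = C, a = V.

CVCVCV


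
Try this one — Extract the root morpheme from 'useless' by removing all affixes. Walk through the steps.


Remove suffix '-less' from 'useless' to get root 'use'.

use


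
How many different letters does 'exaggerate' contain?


Unique letters in 'exaggerate': {a, e, g, r, t, x} = 6 distinct letters.

6


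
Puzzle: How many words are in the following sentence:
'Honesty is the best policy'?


Split into words: Honesty | is | the | best | policy = 5 words.

5


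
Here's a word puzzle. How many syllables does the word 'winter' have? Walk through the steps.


Break 'winter' into syllables: win-ter -> win | ter = 2 syllables

2 syllables


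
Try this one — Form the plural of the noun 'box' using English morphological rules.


Apply rule: Add -es (sibilant/fricative ending). 'box' becomes 'boxes'.

boxes


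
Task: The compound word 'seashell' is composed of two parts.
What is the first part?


Split 'seashell' into 'sea' + 'shell'. The first part is 'sea'.

sea


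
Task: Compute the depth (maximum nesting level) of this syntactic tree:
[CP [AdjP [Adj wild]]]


Count bracket nesting levels:
'[' at pos 0: depth = 1
'[' at pos 4: depth = 2
'[' at pos 10: depth = 3
Maximum depth reached: 3

3


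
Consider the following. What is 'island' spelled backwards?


Reverse 'island' character by character: 'dnalsi'.

dnalsi


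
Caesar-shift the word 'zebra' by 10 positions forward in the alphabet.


Shift each letter by 10: z -> j, e -> o, b -> l, r -> b, a -> k. Result: 'jolbk'.

jolbk


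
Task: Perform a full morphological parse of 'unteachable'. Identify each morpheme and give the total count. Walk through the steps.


Step 1: Identify prefix: 'un' (meaning: not/reverse)
Step 2: Identify root: 'teach'
Step 3: Identify suffix(es): 'able'
Decomposition: un- (prefix: not/reverse) + teach (root) + -able (suffix: capable of)
Total morphemes: 3

3 morphemes (un- (prefix: not/reverse) + teach (root) + -able (suffix: capable of))


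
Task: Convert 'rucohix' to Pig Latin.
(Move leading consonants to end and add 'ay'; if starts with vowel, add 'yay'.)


'rucohix': move consonant cluster 'r' to end and add 'ay': 'ucohixray'.

ucohixray


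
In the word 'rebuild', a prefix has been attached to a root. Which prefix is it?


The word 'rebuild' = 're' (prefix) + 'build' (root). The prefix is 're'.

re


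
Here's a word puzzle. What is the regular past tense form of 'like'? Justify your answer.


Apply rule: Add -d (word ends in -e). 'like' becomes 'liked'.

liked


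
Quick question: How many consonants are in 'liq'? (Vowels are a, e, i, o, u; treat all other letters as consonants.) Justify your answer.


Consonants in 'liq': l, q = 2 consonants.

2


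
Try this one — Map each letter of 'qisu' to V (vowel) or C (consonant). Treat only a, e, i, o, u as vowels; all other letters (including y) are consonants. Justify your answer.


Letter mapping: q = C, i = V, s = C, u = V.

CVCV


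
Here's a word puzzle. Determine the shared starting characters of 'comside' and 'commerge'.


Compare from the start: 3 characters match: 'com'. Mismatch at position 4: 's' vs 'm'.

com


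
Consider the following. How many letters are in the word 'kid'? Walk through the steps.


Spell out 'kid' and number each letter: k(1), i(2), d(3). Total: 3 letters.

3


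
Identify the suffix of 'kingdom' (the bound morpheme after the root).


The word 'kingdom' = 'king' (root) + '-dom' (suffix). The suffix is '-dom'.

dom


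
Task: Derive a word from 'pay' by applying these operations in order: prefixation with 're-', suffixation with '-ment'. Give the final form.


Step 1: Add prefix 're-' to 'pay' = 'repay'
Step 2: Add suffix '-ment' to 'repay' = 'repayment'

repayment


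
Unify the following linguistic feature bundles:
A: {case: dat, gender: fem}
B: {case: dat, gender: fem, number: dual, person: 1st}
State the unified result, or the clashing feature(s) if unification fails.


Compare features:
case: A=dat vs B=dat -> unified: dat
gender: A=fem vs B=fem -> unified: fem
number: A=_ vs B=dual -> unified: dual
person: A=_ vs B=1st -> unified: 1st
No clashes found.

Unified: {case: dat, gender: fem, number: dual, person: 1st}


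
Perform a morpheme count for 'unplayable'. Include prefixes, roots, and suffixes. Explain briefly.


Decomposition: un- (prefix) + play (root) + -able (suffix) = 3 morpheme(s)

3 morphemes


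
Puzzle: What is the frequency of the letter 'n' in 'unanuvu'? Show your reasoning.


Letter 'n' in 'unanuvu': found at position(s) 2, 4 = 2 occurrence(s).

2


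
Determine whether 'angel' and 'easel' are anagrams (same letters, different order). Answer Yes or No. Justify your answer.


Sorted letters of 'angel': 'aegln'
Sorted letters of 'easel': 'aeels'
They do not match.

No


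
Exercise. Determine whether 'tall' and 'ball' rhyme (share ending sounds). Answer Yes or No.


Rime (stressed vowel + following sounds) of 'tall': -all = /ɔːl/
Rime of 'ball': -all = /ɔːl/
/ɔːl/ and /ɔːl/ are the same ending sound, so the words rhyme.

Yes


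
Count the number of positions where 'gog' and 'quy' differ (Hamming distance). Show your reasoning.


Alignment:
Position 1: 'g' vs 'q' = DIFFER
Position 2: 'o' vs 'u' = DIFFER
Position 3: 'g' vs 'y' = DIFFER
Total differences: 3

3


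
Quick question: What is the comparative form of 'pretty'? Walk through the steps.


Apply comparative formation (consonant + y: change y to i, add -er): 'pretty' -> 'prettier'.

prettier


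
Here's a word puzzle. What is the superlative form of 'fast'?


Apply superlative formation (add -est): 'fast' -> 'fastest'.

fastest


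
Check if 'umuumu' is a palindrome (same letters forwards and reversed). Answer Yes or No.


Forward: 'umuumu'
Reversed: 'umuumu'
They are identical.

Yes


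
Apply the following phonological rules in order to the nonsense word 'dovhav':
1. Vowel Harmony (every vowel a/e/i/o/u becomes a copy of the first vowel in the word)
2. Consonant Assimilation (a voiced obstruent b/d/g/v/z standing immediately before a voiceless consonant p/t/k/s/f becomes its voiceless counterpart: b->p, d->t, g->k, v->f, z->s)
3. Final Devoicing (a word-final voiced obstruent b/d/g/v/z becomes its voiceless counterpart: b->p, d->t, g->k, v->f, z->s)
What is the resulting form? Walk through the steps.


Starting form: 'dovhav'
Rule 1: Vowel Harmony: all vowels become 'o' (matching first vowel). 'dovhav' -> 'dovhov'
Rule 2: Consonant Assimilation: no voiced obstruent (b/d/g/v/z) stands immediately before a voiceless consonant (p/t/k/s/f). No change.
Rule 3: Final Devoicing: word-final voiced obstruent 'v' becomes voiceless 'f'. 'dovhov' -> 'dovhof'
Final form: 'dovhof'

dovhof


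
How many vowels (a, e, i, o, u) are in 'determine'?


Vowels in 'determine': e, e, i, e = 4 vowels.

4


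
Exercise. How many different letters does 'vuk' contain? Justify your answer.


Unique letters in 'vuk': {k, u, v} = 3 distinct letters.

3


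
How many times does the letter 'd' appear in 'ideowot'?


Letter 'd' in 'ideowot': found at position(s) 2 = 1 occurrence(s).

1


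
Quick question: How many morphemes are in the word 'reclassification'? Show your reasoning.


Decomposition: re- (prefix) + class (root) + -ify (suffix) + -ation (suffix) = 4 morpheme(s)

4 morphemes


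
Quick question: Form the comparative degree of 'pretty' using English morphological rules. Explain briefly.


Apply comparative formation (consonant + y: change y to i, add -er): 'pretty' -> 'prettier'.

prettier


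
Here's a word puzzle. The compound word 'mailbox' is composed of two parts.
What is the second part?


Split 'mailbox' into 'mail' + 'box'. The second part is 'box'.

box


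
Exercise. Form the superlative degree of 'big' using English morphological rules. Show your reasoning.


Apply superlative formation (double final consonant, add -est): 'big' -> 'biggest'.

biggest


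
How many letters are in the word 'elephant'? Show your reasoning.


Spell out 'elephant' and number each letter: e(1), l(2), e(3), p(4), h(5), a(6), n(7), t(8). Total: 8 letters.

8


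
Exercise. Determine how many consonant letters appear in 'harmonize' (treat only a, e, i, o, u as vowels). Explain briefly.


Consonants in 'harmonize': h, r, m, n, z = 5 consonants.

5


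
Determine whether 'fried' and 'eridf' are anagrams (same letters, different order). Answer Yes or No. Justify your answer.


Sorted letters of 'fried': 'defir'
Sorted letters of 'eridf': 'defir'
They match.

Yes


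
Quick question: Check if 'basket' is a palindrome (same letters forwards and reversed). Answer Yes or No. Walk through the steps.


Forward: 'basket'
Reversed: 'teksab'
They differ.

No


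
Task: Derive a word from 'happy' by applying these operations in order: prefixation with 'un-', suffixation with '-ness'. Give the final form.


Step 1: Add prefix 'un-' to 'happy' = 'unhappy'
Step 2: Add suffix '-ness' to 'unhappy' = 'unhappiness'

unhappiness
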